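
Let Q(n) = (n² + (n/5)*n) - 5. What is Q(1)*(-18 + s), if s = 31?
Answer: -247/5 ≈ -49.400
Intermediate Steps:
Q(n) = -5 + 6*n²/5 (Q(n) = (n² + (n*(⅕))*n) - 5 = (n² + (n/5)*n) - 5 = (n² + n²/5) - 5 = 6*n²/5 - 5 = -5 + 6*n²/5)
Q(1)*(-18 + s) = (-5 + (6/5)*1²)*(-18 + 31) = (-5 + (6/5)*1)*13 = (-5 + 6/5)*13 = -19/5*13 = -247/5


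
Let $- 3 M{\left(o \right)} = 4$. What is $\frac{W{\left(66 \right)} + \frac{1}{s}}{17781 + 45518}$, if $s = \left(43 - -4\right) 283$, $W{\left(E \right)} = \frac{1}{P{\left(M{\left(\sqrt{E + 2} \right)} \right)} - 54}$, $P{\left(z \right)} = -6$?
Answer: $- \frac{13241}{50516399940} \approx -2.6211 \cdot 10^{-7}$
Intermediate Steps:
$M{\left(o \right)} = - \frac{4}{3}$ ($M{\left(o \right)} = \left(- \frac{1}{3}\right) 4 = - \frac{4}{3}$)
$W{\left(E \right)} = - \frac{1}{60}$ ($W{\left(E \right)} = \frac{1}{-6 - 54} = \frac{1}{-60} = - \frac{1}{60}$)
$s = 13301$ ($s = \left(43 + 4\right) 283 = 47 \cdot 283 = 13301$)
$\frac{W{\left(66 \right)} + \frac{1}{s}}{17781 + 45518} = \frac{- \frac{1}{60} + \frac{1}{13301}}{17781 + 45518} = \frac{- \frac{1}{60} + \frac{1}{13301}}{63299} = \left(- \frac{13241}{798060}\right) \frac{1}{63299} = - \frac{13241}{50516399940}$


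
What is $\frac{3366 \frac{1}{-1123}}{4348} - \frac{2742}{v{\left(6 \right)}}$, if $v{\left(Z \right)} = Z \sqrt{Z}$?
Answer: $- \frac{1683}{2441402} - \frac{457 \sqrt{6}}{6} \approx -186.57$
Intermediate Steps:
$v{\left(Z \right)} = Z^{\frac{3}{2}}$
$\frac{3366 \frac{1}{-1123}}{4348} - \frac{2742}{v{\left(6 \right)}} = \frac{3366 \frac{1}{-1123}}{4348} - \frac{2742}{6^{\frac{3}{2}}} = 3366 \left(- \frac{1}{1123}\right) \frac{1}{4348} - \frac{2742}{6 \sqrt{6}} = \left(- \frac{3366}{1123}\right) \frac{1}{4348} - 2742 \frac{\sqrt{6}}{36} = - \frac{1683}{2441402} - \frac{457 \sqrt{6}}{6}$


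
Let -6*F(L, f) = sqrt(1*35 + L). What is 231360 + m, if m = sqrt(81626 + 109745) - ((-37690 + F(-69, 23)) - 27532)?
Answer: 296582 + sqrt(191371) + I*sqrt(34)/6 ≈ 2.9702e+5 + 0.97183*I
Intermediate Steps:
F(L, f) = -sqrt(35 + L)/6 (F(L, f) = -sqrt(1*35 + L)/6 = -sqrt(35 + L)/6)
m = 65222 + sqrt(191371) + I*sqrt(34)/6 (m = sqrt(81626 + 109745) - ((-37690 - sqrt(35 - 69)/6) - 27532) = sqrt(191371) - ((-37690 - I*sqrt(34)/6) - 27532) = sqrt(191371) - (-65222 - I*sqrt(34)/6) = sqrt(191371) + (65222 + I*sqrt(34)/6) = 65222 + sqrt(191371) + I*sqrt(34)/6 ≈ 65660.0 + 0.97183*I)
231360 + m = 231360 + (65222 + sqrt(191371) + I*sqrt(34)/6) = 296582 + sqrt(191371) + I*sqrt(34)/6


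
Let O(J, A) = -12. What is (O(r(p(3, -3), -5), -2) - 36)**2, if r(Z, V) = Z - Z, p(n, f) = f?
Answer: 2304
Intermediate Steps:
r(Z, V) = 0
(O(r(p(3, -3), -5), -2) - 36)**2 = (-12 - 36)**2 = (-48)**2 = 2304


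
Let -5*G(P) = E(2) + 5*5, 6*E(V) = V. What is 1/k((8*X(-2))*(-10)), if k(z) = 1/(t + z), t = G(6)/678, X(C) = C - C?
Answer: -38/5085 ≈ -0.0074730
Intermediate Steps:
E(V) = V/6
X(C) = 0
G(P) = -76/15 (G(P) = -((1/6)*2 + 5*5)/5 = -(1/3 + 25)/5 = -1/5*76/3 = -76/15)
t = -38/5085 (t = -76/15/678 = -76/15*1/678 = -38/5085 ≈ -0.0074730)
k(z) = 1/(-38/5085 + z)
1/k((8*X(-2))*(-10)) = 1/(5085/(-38 + 5085*((8*0)*(-10)))) = 1/(5085/(-38 + 5085*(0*(-10)))) = 1/(5085/(-38 + 5085*0)) = 1/(5085/(-38 + 0)) = 1/(5085/(-38)) = 1/(5085*(-1/38)) = 1/(-5085/38) = -38/5085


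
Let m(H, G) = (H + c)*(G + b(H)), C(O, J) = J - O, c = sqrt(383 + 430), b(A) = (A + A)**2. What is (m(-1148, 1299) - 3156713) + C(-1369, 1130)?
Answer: -6056460634 + 5272915*sqrt(813) ≈ -5.9061e+9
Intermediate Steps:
b(A) = 4*A**2 (b(A) = (2*A)**2 = 4*A**2)
c = sqrt(813) ≈ 28.513
m(H, G) = (G + 4*H**2)*(H + sqrt(813)) (m(H, G) = (H + sqrt(813))*(G + 4*H**2) = (G + 4*H**2)*(H + sqrt(813)))
(m(-1148, 1299) - 3156713) + C(-1369, 1130) = ((4*(-1148)**3 + 1299*(-1148) + 1299*sqrt(813) + 4*sqrt(813)*(-1148)**2) - 3156713) + (1130 - 1*(-1369)) = ((4*(-1512953792) - 1491252 + 1299*sqrt(813) + 4*sqrt(813)*1317904) - 3156713) + (1130 + 1369) = ((-6051815168 - 1491252 + 1299*sqrt(813) + 5271616*sqrt(813)) - 3156713) + 2499 = ((-6053306420 + 5272915*sqrt(813)) - 3156713) + 2499 = (-6056463133 + 5272915*sqrt(813)) + 2499 = -6056460634 + 5272915*sqrt(813)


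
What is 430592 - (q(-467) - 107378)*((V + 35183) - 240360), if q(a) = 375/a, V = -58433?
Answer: -13218759876146/467 ≈ -2.8306e+10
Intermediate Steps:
430592 - (q(-467) - 107378)*((V + 35183) - 240360) = 430592 - (375/(-467) - 107378)*((-58433 + 35183) - 240360) = 430592 - (375*(-1/467) - 107378)*(-23250 - 240360) = 430592 - (-375/467 - 107378)*(-263610) = 430592 - (-50145901)*(-263610)/467 = 430592 - 1*13218960962610/467 = 430592 - 13218960962610/467 = -13218759876146/467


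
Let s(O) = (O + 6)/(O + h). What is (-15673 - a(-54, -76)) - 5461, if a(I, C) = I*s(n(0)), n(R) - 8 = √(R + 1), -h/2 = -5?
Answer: -400736/19 ≈ -21091.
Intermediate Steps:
h = 10 (h = -2*(-5) = 10)
n(R) = 8 + √(1 + R) (n(R) = 8 + √(R + 1) = 8 + √(1 + R))
s(O) = (6 + O)/(10 + O) (s(O) = (O + 6)/(O + 10) = (6 + O)/(10 + O))
a(I, C) = 15*I/19 (a(I, C) = I*((6 + (8 + √(1 + 0)))/(10 + (8 + √(1 + 0)))) = I*((6 + (8 + √1))/(10 + (8 + √1))) = I*((6 + (8 + 1))/(10 + (8 + 1))) = I*((6 + 9)/(10 + 9)) = I*(15/19) = 15*I/19)
(-15673 - a(-54, -76)) - 5461 = (-15673 - 15*(-54)/19) - 5461 = (-15673 - 1*(-810/19)) - 5461 = (-15673 + 810/19) - 5461 = -296977/19 - 5461 = -400736/19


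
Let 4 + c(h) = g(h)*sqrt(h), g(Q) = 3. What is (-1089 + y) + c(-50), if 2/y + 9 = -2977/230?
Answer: -5516831/5047 + 15*I*sqrt(2) ≈ -1093.1 + 21.213*I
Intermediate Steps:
y = -460/5047 (y = 2/(-9 - 2977/230) = 2/(-5047/230) = 2*(-230/5047) = -460/5047 ≈ -0.091143)
c(h) = -4 + 3*sqrt(h)
(-1089 + y) + c(-50) = (-1089 - 460/5047) + (-4 + 3*sqrt(-50)) = -5496643/5047 + (-4 + 3*(5*I*sqrt(2))) = -5496643/5047 + (-4 + 15*I*sqrt(2)) = -5516831/5047 + 15*I*sqrt(2)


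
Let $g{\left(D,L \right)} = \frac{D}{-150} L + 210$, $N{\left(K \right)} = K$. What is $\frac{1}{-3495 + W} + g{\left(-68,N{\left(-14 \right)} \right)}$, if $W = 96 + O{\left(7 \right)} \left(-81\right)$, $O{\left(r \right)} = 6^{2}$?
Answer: $\frac{6430349}{31575} \approx 203.65$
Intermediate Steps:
$O{\left(r \right)} = 36$
$W = -2820$ ($W = 96 + 36 \left(-81\right) = 96 - 2916 = -2820$)
$g{\left(D,L \right)} = 210 - \frac{D L}{150}$ ($g{\left(D,L \right)} = - \frac{D}{150} L + 210 = - \frac{D L}{150} + 210 = 210 - \frac{D L}{150}$)
$\frac{1}{-3495 + W} + g{\left(-68,N{\left(-14 \right)} \right)} = \frac{1}{-3495 - 2820} + \left(210 - \left(- \frac{34}{75}\right) \left(-14\right)\right) = \frac{1}{-6315} + \left(210 - \frac{476}{75}\right) = - \frac{1}{6315} + \frac{15274}{75} = \frac{6430349}{31575}$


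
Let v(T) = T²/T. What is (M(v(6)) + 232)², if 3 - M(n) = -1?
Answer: 55696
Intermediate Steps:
v(T) = T
M(n) = 4 (M(n) = 3 - 1*(-1) = 3 + 1 = 4)
(M(v(6)) + 232)² = (4 + 232)² = 236² = 55696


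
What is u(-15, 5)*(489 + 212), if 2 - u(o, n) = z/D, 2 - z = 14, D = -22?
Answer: 11216/11 ≈ 1019.6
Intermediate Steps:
z = -12 (z = 2 - 1*14 = 2 - 14 = -12)
u(o, n) = 16/11 (u(o, n) = 2 - (-12)/(-22) = 2 - (-12)*(-1)/22 = 2 - 1*6/11 = 2 - 6/11 = 16/11)
u(-15, 5)*(489 + 212) = 16*(489 + 212)/11 = (16/11)*701 = 11216/11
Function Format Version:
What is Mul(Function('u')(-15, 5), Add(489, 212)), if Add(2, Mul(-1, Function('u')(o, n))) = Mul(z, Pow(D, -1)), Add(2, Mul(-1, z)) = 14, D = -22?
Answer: Rational(11216, 11) ≈ 1019.6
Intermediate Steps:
z = -12 (z = Add(2, Mul(-1, 14)) = Add(2, -14) = -12)
Function('u')(o, n) = Rational(16, 11) (Function('u')(o, n) = Add(2, Mul(-1, Mul(-12, Pow(-22, -1)))) = Add(2, Mul(-1, Mul(-12, Rational(-1, 22)))) = Add(2, Mul(-1, Rational(6, 11))) = Add(2, Rational(-6, 11)) = Rational(16, 11))
Mul(Function('u')(-15, 5), Add(489, 212)) = Mul(Rational(16, 11), Add(489, 212)) = Mul(Rational(16, 11), 701) = Rational(11216, 11)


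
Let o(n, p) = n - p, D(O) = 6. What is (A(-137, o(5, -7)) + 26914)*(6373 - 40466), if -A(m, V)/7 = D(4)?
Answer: -916147096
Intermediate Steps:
A(m, V) = -42 (A(m, V) = -7*6 = -42)
(A(-137, o(5, -7)) + 26914)*(6373 - 40466) = (-42 + 26914)*(6373 - 40466) = 26872*(-34093) = -916147096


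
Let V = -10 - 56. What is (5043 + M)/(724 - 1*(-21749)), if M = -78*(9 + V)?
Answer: 3163/7491 ≈ 0.42224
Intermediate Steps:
V = -66
M = 4446 (M = -78*(9 - 66) = -78*(-57) = 4446)
(5043 + M)/(724 - 1*(-21749)) = (5043 + 4446)/(724 - 1*(-21749)) = 9489/(724 + 21749) = 9489/22473 = 9489*(1/22473) = 3163/7491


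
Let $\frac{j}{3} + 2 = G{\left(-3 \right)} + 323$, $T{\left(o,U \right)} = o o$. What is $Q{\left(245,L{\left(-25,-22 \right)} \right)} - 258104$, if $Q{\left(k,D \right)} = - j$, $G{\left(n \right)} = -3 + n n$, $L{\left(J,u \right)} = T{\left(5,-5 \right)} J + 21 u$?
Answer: $-259085$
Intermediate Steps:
$T{\left(o,U \right)} = o^{2}$
$L{\left(J,u \right)} = 21 u + 25 J$ ($L{\left(J,u \right)} = 5^{2} J + 21 u = 25 J + 21 u = 21 u + 25 J$)
$G{\left(n \right)} = -3 + n^{2}$
$j = 981$ ($j = -6 + 3 \left(\left(-3 + \left(-3\right)^{2}\right) + 323\right) = -6 + 3 \left(\left(-3 + 9\right) + 323\right) = -6 + 3 \left(6 + 323\right) = -6 + 3 \cdot 329 = -6 + 987 = 981$)
$Q{\left(k,D \right)} = -981$ ($Q{\left(k,D \right)} = \left(-1\right) 981 = -981$)
$Q{\left(245,L{\left(-25,-22 \right)} \right)} - 258104 = -981 - 258104 = -259085$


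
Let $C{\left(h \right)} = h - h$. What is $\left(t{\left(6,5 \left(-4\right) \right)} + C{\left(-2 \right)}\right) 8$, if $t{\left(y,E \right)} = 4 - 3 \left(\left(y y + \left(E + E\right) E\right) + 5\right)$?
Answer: $-20152$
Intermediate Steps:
$C{\left(h \right)} = 0$
$t{\left(y,E \right)} = -11 - 6 E^{2} - 3 y^{2}$ ($t{\left(y,E \right)} = 4 - 3 \left(\left(y^{2} + 2 E E\right) + 5\right) = 4 - 3 \left(\left(y^{2} + 2 E^{2}\right) + 5\right) = 4 - 3 \left(5 + y^{2} + 2 E^{2}\right) = 4 - \left(15 + 3 y^{2} + 6 E^{2}\right) = -11 - 6 E^{2} - 3 y^{2}$)
$\left(t{\left(6,5 \left(-4\right) \right)} + C{\left(-2 \right)}\right) 8 = \left(\left(-11 - 6 \left(5 \left(-4\right)\right)^{2} - 3 \cdot 6^{2}\right) + 0\right) 8 = \left(\left(-11 - 6 \left(-20\right)^{2} - 108\right) + 0\right) 8 = \left(\left(-11 - 2400 - 108\right) + 0\right) 8 = \left(-2519 + 0\right) 8 = \left(-2519\right) 8 = -20152$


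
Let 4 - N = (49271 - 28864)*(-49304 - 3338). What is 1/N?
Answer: 1/1074265298 ≈ 9.3087e-10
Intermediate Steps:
N = 1074265298 (N = 4 - (49271 - 28864)*(-49304 - 3338) = 4 - 20407*(-52642) = 4 - 1*(-1074265294) = 4 + 1074265294 = 1074265298)
1/N = 1/1074265298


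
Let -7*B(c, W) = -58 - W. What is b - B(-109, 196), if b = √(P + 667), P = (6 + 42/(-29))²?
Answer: -254/7 + √578371/29 ≈ -10.061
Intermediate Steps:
B(c, W) = 58/7 + W/7 (B(c, W) = -(-58 - W)/7 = 58/7 + W/7)
P = 17424/841 (P = (6 + 42*(-1/29))² = (6 - 42/29)² = (132/29)² = 17424/841 ≈ 20.718)
b = √578371/29 (b = √(17424/841 + 667) = √(578371/841) = √578371/29 ≈ 26.224)
b - B(-109, 196) = √578371/29 - (58/7 + (⅐)*196) = √578371/29 - (58/7 + 28) = √578371/29 - 1*254/7 = √578371/29 - 254/7 = -254/7 + √578371/29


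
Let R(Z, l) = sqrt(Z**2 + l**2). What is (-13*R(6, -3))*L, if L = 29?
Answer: -1131*sqrt(5) ≈ -2529.0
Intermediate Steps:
(-13*R(6, -3))*L = -13*sqrt(6**2 + (-3)**2)*29 = -13*sqrt(36 + 9)*29 = -39*sqrt(5)*29 = -1131*sqrt(5)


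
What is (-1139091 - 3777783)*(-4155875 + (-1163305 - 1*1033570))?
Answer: 31235671303500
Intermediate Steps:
(-1139091 - 3777783)*(-4155875 + (-1163305 - 1*1033570)) = -4916874*(-4155875 + (-1163305 - 1033570)) = -4916874*(-4155875 - 2196875) = -4916874*(-6352750) = 31235671303500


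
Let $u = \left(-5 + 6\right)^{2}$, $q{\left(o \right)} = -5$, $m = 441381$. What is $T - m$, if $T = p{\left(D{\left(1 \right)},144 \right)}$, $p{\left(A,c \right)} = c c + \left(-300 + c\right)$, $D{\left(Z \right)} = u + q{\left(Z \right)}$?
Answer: $-420801$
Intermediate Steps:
$u = 1$ ($u = 1^{2} = 1$)
$D{\left(Z \right)} = -4$ ($D{\left(Z \right)} = 1 - 5 = -4$)
$p{\left(A,c \right)} = -300 + c + c^{2}$ ($p{\left(A,c \right)} = c^{2} + \left(-300 + c\right) = -300 + c + c^{2}$)
$T = 20580$ ($T = -300 + 144 + 144^{2} = -300 + 144 + 20736 = 20580$)
$T - m = 20580 - 441381 = -420801$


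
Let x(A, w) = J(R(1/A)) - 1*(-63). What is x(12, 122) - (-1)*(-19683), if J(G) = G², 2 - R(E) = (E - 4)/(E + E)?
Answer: -75879/4 ≈ -18970.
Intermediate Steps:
R(E) = 2 - (-4 + E)/(2*E) (R(E) = 2 - (E - 4)/(E + E) = 2 - (-4 + E)/(2*E))
x(A, w) = 63 + (3/2 + 2*A)² (x(A, w) = (3/2 + 2/(1/A))² - 1*(-63) = (3/2 + 2*A)² + 63 = 63 + (3/2 + 2*A)²)
x(12, 122) - (-1)*(-19683) = (63 + (3 + 4*12)²/4) - (-1)*(-19683) = (63 + (3 + 48)²/4) - 1*19683 = (63 + (¼)*51²) - 19683 = (63 + (¼)*2601) - 19683 = (63 + 2601/4) - 19683 = 2853/4 - 19683 = -75879/4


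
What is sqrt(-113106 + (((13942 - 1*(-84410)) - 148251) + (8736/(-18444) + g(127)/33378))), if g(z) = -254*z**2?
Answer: 2*I*sqrt(26833507805968007601)/25650993 ≈ 403.89*I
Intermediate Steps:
sqrt(-113106 + (((13942 - 1*(-84410)) - 148251) + (8736/(-18444) + g(127)/33378))) = sqrt(-113106 + (((13942 - 1*(-84410)) - 148251) + (8736/(-18444) - 254*127**2/33378))) = sqrt(-113106 + (((13942 + 84410) - 148251) + (8736*(-1/18444) - 254*16129*(1/33378)))) = sqrt(-113106 + ((98352 - 148251) + (-728/1537 - 4096766*1/33378))) = sqrt(-113106 + (-49899 + (-728/1537 - 2048383/16689))) = sqrt(-113106 + (-49899 - 3160514263/25650993)) = sqrt(-113106 - 1283119413970/25650993) = sqrt(-4184400628228/25650993) = 2*I*sqrt(26833507805968007601)/25650993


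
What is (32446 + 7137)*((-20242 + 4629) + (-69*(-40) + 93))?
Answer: -505079080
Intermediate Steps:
(32446 + 7137)*((-20242 + 4629) + (-69*(-40) + 93)) = 39583*(-15613 + (2760 + 93)) = 39583*(-15613 + 2853) = 39583*(-12760) = -505079080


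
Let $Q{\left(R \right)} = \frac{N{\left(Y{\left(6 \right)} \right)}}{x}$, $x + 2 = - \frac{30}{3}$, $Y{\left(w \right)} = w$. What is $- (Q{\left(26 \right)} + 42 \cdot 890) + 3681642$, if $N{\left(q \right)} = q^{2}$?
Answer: $3644265$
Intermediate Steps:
$x = -12$ ($x = -2 - \frac{30}{3} = -2 - 10 = -12$)
$Q{\left(R \right)} = -3$ ($Q{\left(R \right)} = \frac{6^{2}}{-12} = 36 \left(- \frac{1}{12}\right) = -3$)
$- (Q{\left(26 \right)} + 42 \cdot 890) + 3681642 = - (-3 + 42 \cdot 890) + 3681642 = - (-3 + 37380) + 3681642 = \left(-1\right) 37377 + 3681642 = -37377 + 3681642 = 3644265$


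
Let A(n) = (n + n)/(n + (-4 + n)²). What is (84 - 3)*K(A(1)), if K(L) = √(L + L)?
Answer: 81*√10/5 ≈ 51.229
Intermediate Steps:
A(n) = 2*n/(n + (-4 + n)²) (A(n) = (2*n)/(n + (-4 + n)²) = 2*n/(n + (-4 + n)²))
K(L) = √2*√L (K(L) = √(2*L) = √2*√L)
(84 - 3)*K(A(1)) = (84 - 3)*(√2*√(2*1/(1 + (-4 + 1)²))) = 81*(√2*√(2*1/(1 + (-3)²))) = 81*(√2*√(2*1/(1 + 9))) = 81*(√2*√(2*1/10)) = 81*(√2*√(2*1*(⅒))) = 81*(√2*√(⅕)) = 81*(√2*(√5/5)) = 81*(√10/5) = 81*√10/5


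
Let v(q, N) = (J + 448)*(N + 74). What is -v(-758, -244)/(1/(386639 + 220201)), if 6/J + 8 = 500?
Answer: 1894945891800/41 ≈ 4.6218e+10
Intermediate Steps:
J = 1/82 (J = 6/(-8 + 500) = 6/492 = 6*(1/492) = 1/82 ≈ 0.012195)
v(q, N) = 1359269/41 + 36737*N/82 (v(q, N) = (1/82 + 448)*(N + 74) = 36737*(74 + N)/82 = 1359269/41 + 36737*N/82)
-v(-758, -244)/(1/(386639 + 220201)) = -(1359269/41 + (36737/82)*(-244))/(1/(386639 + 220201)) = -(1359269/41 - 4481914/41)/(1/606840) = -(-3122645)/(41*1/606840) = -(-3122645)*606840/41 = -1*(-1894945891800/41) = 1894945891800/41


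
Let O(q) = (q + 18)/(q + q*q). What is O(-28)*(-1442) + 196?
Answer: 5807/27 ≈ 215.07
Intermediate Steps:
O(q) = (18 + q)/(q + q²)
O(-28)*(-1442) + 196 = ((18 - 28)/((-28)*(1 - 28)))*(-1442) + 196 = -1/28*(-10)/(-27)*(-1442) + 196 = -1/28*(-1/27)*(-10)*(-1442) + 196 = -5/378*(-1442) + 196 = 515/27 + 196 = 5807/27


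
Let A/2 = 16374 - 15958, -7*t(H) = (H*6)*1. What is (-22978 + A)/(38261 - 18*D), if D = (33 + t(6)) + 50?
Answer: -155022/258017 ≈ -0.60082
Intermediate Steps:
t(H) = -6*H/7 (t(H) = -H*6/7 = -6*H/7)
A = 832 (A = 2*(16374 - 15958) = 2*416 = 832)
D = 545/7 (D = (33 - 6/7*6) + 50 = (33 - 36/7) + 50 = 195/7 + 50 = 545/7 ≈ 77.857)
(-22978 + A)/(38261 - 18*D) = (-22978 + 832)/(38261 - 18*545/7) = -22146/(38261 - 9810/7) = -22146/258017/7 = -22146*7/258017 = -155022/258017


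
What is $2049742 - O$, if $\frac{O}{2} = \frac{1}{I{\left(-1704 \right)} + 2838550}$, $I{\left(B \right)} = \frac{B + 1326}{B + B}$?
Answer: $\frac{3304791776661410}{1612296463} \approx 2.0497 \cdot 10^{6}$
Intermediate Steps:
$I{\left(B \right)} = \frac{1326 + B}{2 B}$
$O = \frac{1136}{1612296463}$ ($O = \frac{2}{\frac{1326 - 1704}{2 \left(-1704\right)} + 2838550} = \frac{2}{\frac{1}{2} \left(- \frac{1}{1704}\right) \left(-378\right) + 2838550} = \frac{2}{\frac{63}{568} + 2838550} = \frac{2}{\frac{1612296463}{568}} = 2 \cdot \frac{568}{1612296463} = \frac{1136}{1612296463} \approx 7.0458 \cdot 10^{-7}$)
$2049742 - O = 2049742 - \frac{1136}{1612296463} = \frac{3304791776661410}{1612296463}$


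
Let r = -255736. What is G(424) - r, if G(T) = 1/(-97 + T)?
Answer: 83625673/327 ≈ 2.5574e+5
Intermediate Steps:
G(424) - r = 1/(-97 + 424) - 1*(-255736) = 1/327 + 255736 = 83625673/327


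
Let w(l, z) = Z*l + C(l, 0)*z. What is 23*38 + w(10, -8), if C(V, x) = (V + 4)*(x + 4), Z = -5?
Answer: 376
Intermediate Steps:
C(V, x) = (4 + V)*(4 + x)
w(l, z) = -5*l + z*(16 + 4*l) (w(l, z) = -5*l + (16 + 4*l + 4*0 + l*0)*z = -5*l + (16 + 4*l + 0 + 0)*z = -5*l + (16 + 4*l)*z = -5*l + z*(16 + 4*l))
23*38 + w(10, -8) = 23*38 + (-5*10 + 4*(-8)*(4 + 10)) = 874 + (-50 + 4*(-8)*14) = 874 + (-50 - 448) = 874 - 498 = 376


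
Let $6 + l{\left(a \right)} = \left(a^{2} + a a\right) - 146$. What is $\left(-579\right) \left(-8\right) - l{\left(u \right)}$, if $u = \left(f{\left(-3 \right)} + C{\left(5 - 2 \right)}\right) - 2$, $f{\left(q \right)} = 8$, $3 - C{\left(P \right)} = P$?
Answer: $4712$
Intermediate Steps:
$C{\left(P \right)} = 3 - P$
$u = 6$ ($u = \left(8 + \left(3 - \left(5 - 2\right)\right)\right) - 2 = \left(8 + \left(3 - 3\right)\right) - 2 = \left(8 + 0\right) - 2 = 8 - 2 = 6$)
$l{\left(a \right)} = -152 + 2 a^{2}$ ($l{\left(a \right)} = -6 - \left(146 - a^{2} - a a\right) = -6 + \left(\left(a^{2} + a^{2}\right) - 146\right) = -6 + \left(2 a^{2} - 146\right) = -6 + \left(-146 + 2 a^{2}\right) = -152 + 2 a^{2}$)
$\left(-579\right) \left(-8\right) - l{\left(u \right)} = \left(-579\right) \left(-8\right) - \left(-152 + 2 \cdot 6^{2}\right) = 4632 - \left(-152 + 2 \cdot 36\right) = 4632 - \left(-152 + 72\right) = 4632 - -80 = 4632 + 80 = 4712$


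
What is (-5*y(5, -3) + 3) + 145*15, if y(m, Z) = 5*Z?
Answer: 2253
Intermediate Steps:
(-5*y(5, -3) + 3) + 145*15 = (-25*(-3) + 3) + 145*15 = (-5*(-15) + 3) + 2175 = (75 + 3) + 2175 = 78 + 2175 = 2253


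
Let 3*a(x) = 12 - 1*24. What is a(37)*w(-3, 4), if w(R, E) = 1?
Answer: -4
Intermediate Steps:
a(x) = -4 (a(x) = (12 - 1*24)/3 = (12 - 24)/3 = (1/3)*(-12) = -4)
a(37)*w(-3, 4) = -4*1 = -4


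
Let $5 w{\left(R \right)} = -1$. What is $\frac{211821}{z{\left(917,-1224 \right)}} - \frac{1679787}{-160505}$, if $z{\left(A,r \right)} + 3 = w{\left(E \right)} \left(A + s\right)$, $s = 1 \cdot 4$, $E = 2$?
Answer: $- \frac{56139789131}{50077560} \approx -1121.1$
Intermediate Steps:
$w{\left(R \right)} = - \frac{1}{5}$ ($w{\left(R \right)} = \frac{1}{5} \left(-1\right) = - \frac{1}{5}$)
$s = 4$
$z{\left(A,r \right)} = - \frac{19}{5} - \frac{A}{5}$ ($z{\left(A,r \right)} = -3 - \frac{A + 4}{5} = -3 - \frac{4 + A}{5} = -3 - \left(\frac{4}{5} + \frac{A}{5}\right) = - \frac{19}{5} - \frac{A}{5}$)
$\frac{211821}{z{\left(917,-1224 \right)}} - \frac{1679787}{-160505} = \frac{211821}{- \frac{19}{5} - \frac{917}{5}} - \frac{1679787}{-160505} = \frac{211821}{- \frac{19}{5} - \frac{917}{5}} - - \frac{1679787}{160505} = \frac{211821}{- \frac{936}{5}} + \frac{1679787}{160505} = 211821 \left(- \frac{5}{936}\right) + \frac{1679787}{160505} = - \frac{353035}{312} + \frac{1679787}{160505} = - \frac{56139789131}{50077560}$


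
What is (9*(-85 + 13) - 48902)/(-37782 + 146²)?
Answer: 24775/8233 ≈ 3.0092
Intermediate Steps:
(9*(-85 + 13) - 48902)/(-37782 + 146²) = (9*(-72) - 48902)/(-37782 + 21316) = (-648 - 48902)/(-16466) = -49550*(-1/16466) = 24775/8233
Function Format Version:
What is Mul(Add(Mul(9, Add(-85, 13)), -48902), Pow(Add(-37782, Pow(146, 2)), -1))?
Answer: Rational(24775, 8233) ≈ 3.0092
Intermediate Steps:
Mul(Add(Mul(9, Add(-85, 13)), -48902), Pow(Add(-37782, Pow(146, 2)), -1)) = Mul(Add(Mul(9, -72), -48902), Pow(Add(-37782, 21316), -1)) = Mul(Add(-648, -48902), Pow(-16466, -1)) = Mul(-49550, Rational(-1, 16466)) = Rational(24775, 8233)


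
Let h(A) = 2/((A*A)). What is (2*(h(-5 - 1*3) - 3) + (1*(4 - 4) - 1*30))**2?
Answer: 330625/256 ≈ 1291.5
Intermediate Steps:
h(A) = 2/A**2 (h(A) = 2/(A**2) = 2/A**2)
(2*(h(-5 - 1*3) - 3) + (1*(4 - 4) - 1*30))**2 = (2*(2/(-5 - 1*3)**2 - 3) + (1*(4 - 4) - 1*30))**2 = (2*(2/(-5 - 3)**2 - 3) + (1*0 - 30))**2 = (2*(2/(-8)**2 - 3) + (0 - 30))**2 = (2*(2*(1/64) - 3) - 30)**2 = (2*(1/32 - 3) - 30)**2 = (2*(-95/32) - 30)**2 = (-95/16 - 30)**2 = (-575/16)**2 = 330625/256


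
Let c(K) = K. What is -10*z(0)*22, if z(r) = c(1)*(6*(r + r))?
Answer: 0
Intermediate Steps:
z(r) = 12*r (z(r) = 1*(6*(r + r)) = 1*(6*(2*r)) = 1*(12*r) = 12*r)
-10*z(0)*22 = -120*0*22 = -10*0*22 = 0*22 = 0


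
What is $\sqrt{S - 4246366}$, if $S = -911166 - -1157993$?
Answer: $i \sqrt{3999539} \approx 1999.9 i$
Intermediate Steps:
$S = 246827$ ($S = -911166 + 1157993 = 246827$)
$\sqrt{S - 4246366} = \sqrt{246827 - 4246366} = \sqrt{-3999539} = i \sqrt{3999539}$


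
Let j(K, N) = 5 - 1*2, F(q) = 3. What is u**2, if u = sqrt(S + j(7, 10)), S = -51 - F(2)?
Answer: -51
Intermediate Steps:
j(K, N) = 3 (j(K, N) = 5 - 2 = 3)
S = -54 (S = -51 - 1*3 = -51 - 3 = -54)
u = I*sqrt(51) (u = sqrt(-54 + 3) = sqrt(-51) = I*sqrt(51) ≈ 7.1414*I)
u**2 = (I*sqrt(51))**2 = -51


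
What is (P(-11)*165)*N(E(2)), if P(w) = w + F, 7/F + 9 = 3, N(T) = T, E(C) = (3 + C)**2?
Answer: -100375/2 ≈ -50188.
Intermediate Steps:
F = -7/6 (F = 7/(-9 + 3) = 7/(-6) = 7*(-1/6) = -7/6 ≈ -1.1667)
P(w) = -7/6 + w (P(w) = w - 7/6 = -7/6 + w)
(P(-11)*165)*N(E(2)) = ((-7/6 - 11)*165)*(3 + 2)**2 = -73/6*165*5**2 = -4015/2*25 = -100375/2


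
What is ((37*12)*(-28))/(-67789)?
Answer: 12432/67789 ≈ 0.18339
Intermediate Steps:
((37*12)*(-28))/(-67789) = (444*(-28))*(-1/67789) = -12432*(-1/67789) = 12432/67789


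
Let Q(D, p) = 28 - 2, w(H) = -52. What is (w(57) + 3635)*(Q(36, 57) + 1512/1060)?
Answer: 26041244/265 ≈ 98269.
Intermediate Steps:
Q(D, p) = 26
(w(57) + 3635)*(Q(36, 57) + 1512/1060) = (-52 + 3635)*(26 + 1512/1060) = 3583*(26 + 1512*(1/1060)) = 3583*(26 + 378/265) = 3583*(7268/265) = 26041244/265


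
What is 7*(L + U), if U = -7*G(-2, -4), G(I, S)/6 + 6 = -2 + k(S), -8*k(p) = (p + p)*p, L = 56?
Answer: 3920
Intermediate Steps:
k(p) = -p**2/4 (k(p) = -(p + p)*p/8 = -2*p*p/8 = -p**2/4)
G(I, S) = -48 - 3*S**2/2 (G(I, S) = -36 + 6*(-2 - S**2/4) = -36 + (-12 - 3*S**2/2) = -48 - 3*S**2/2)
U = 504 (U = -7*(-48 - 3/2*(-4)**2) = -7*(-48 - 3/2*16) = -7*(-48 - 24) = -7*(-72) = 504)
7*(L + U) = 7*(56 + 504) = 7*560 = 3920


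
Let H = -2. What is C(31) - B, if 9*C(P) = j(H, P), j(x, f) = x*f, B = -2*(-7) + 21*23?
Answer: -4535/9 ≈ -503.89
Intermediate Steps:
B = 497 (B = 14 + 483 = 497)
j(x, f) = f*x
C(P) = -2*P/9 (C(P) = (P*(-2))/9 = (-2*P)/9 = -2*P/9)
C(31) - B = -2/9*31 - 1*497 = -62/9 - 497 = -4535/9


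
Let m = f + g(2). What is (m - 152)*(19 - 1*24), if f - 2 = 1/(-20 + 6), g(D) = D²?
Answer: 10225/14 ≈ 730.36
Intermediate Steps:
f = 27/14 (f = 2 + 1/(-20 + 6) = 2 + 1/(-14) = 2 - 1/14 = 27/14 ≈ 1.9286)
m = 83/14 (m = 27/14 + 2² = 27/14 + 4 = 83/14 ≈ 5.9286)
(m - 152)*(19 - 1*24) = (83/14 - 152)*(19 - 1*24) = -2045*(19 - 24)/14 = -2045/14*(-5) = 10225/14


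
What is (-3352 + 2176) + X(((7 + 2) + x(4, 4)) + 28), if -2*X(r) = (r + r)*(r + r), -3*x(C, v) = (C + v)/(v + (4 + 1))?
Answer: -2821466/729 ≈ -3870.3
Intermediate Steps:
x(C, v) = -(C + v)/(3*(5 + v)) (x(C, v) = -(C + v)/(3*(v + (4 + 1))) = -(C + v)/(3*(v + 5)) = -(C + v)/(3*(5 + v)))
X(r) = -2*r² (X(r) = -(r + r)*(r + r)/2 = -2*r*2*r/2 = -2*r²)
(-3352 + 2176) + X(((7 + 2) + x(4, 4)) + 28) = (-3352 + 2176) - 2*(((7 + 2) + (-1*4 - 1*4)/(3*(5 + 4))) + 28)² = -1176 - 2*((9 + (⅓)*(-4 - 4)/9) + 28)² = -1176 - 2*((9 + (⅓)*(⅑)*(-8)) + 28)² = -1176 - 2*((9 - 8/27) + 28)² = -1176 - 2*(235/27 + 28)² = -1176 - 2*(991/27)² = -1176 - 2*982081/729 = -1176 - 1964162/729 = -2821466/729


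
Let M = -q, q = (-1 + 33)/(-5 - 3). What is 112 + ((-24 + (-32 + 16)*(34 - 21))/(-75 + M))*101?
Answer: 31384/71 ≈ 442.03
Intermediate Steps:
q = -4 (q = 32/(-8) = 32*(-1/8) = -4)
M = 4 (M = -1*(-4) = 4)
112 + ((-24 + (-32 + 16)*(34 - 21))/(-75 + M))*101 = 112 + ((-24 + (-32 + 16)*(34 - 21))/(-75 + 4))*101 = 112 + ((-24 - 16*13)/(-71))*101 = 112 + ((-24 - 208)*(-1/71))*101 = 112 - 232*(-1/71)*101 = 112 + (232/71)*101 = 112 + 23432/71 = 31384/71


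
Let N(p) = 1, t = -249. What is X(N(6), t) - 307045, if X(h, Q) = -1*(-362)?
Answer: -306683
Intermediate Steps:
X(h, Q) = 362
X(N(6), t) - 307045 = 362 - 307045 = -306683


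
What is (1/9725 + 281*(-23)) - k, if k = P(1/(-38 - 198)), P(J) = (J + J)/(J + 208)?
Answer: -3085249189188/477371075 ≈ -6463.0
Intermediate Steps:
P(J) = 2*J/(208 + J) (P(J) = (2*J)/(208 + J) = 2*J/(208 + J))
k = -2/49087 (k = 2/((-38 - 198)*(208 + 1/(-38 - 198))) = 2/(-236*(208 + 1/(-236))) = 2*(-1/236)/(208 - 1/236) = 2*(-1/236)/(49087/236) = 2*(-1/236)*(236/49087) = -2/49087 ≈ -4.0744e-5)
(1/9725 + 281*(-23)) - k = (1/9725 + 281*(-23)) - 1*(-2/49087) = (1/9725 - 6463) + 2/49087 = -62852674/9725 + 2/49087 = -3085249189188/477371075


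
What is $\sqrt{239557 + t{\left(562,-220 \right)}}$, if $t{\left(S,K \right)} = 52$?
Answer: $\sqrt{239609} \approx 489.5$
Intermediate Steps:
$\sqrt{239557 + t{\left(562,-220 \right)}} = \sqrt{239557 + 52} = \sqrt{239609}$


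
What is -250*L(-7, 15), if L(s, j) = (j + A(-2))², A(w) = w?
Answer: -42250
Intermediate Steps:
L(s, j) = (-2 + j)² (L(s, j) = (j - 2)² = (-2 + j)²)
-250*L(-7, 15) = -250*(-2 + 15)² = -250*13² = -250*169 = -42250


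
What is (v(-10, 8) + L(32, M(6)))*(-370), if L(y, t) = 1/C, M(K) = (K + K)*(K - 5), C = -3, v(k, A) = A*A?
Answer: -70670/3 ≈ -23557.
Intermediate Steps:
v(k, A) = A²
M(K) = 2*K*(-5 + K) (M(K) = (2*K)*(-5 + K) = 2*K*(-5 + K))
L(y, t) = -⅓ (L(y, t) = 1/(-3) = -⅓)
(v(-10, 8) + L(32, M(6)))*(-370) = (8² - ⅓)*(-370) = (64 - ⅓)*(-370) = (191/3)*(-370) = -70670/3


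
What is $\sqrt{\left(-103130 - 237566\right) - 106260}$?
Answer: $2 i \sqrt{111739} \approx 668.55 i$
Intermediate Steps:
$\sqrt{\left(-103130 - 237566\right) - 106260} = \sqrt{-340696 - 106260} = \sqrt{-446956} = 2 i \sqrt{111739}$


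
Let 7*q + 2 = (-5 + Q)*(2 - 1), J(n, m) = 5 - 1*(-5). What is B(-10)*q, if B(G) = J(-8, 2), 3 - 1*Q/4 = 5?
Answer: -150/7 ≈ -21.429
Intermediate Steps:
Q = -8 (Q = 12 - 4*5 = 12 - 20 = -8)
J(n, m) = 10 (J(n, m) = 5 + 5 = 10)
B(G) = 10
q = -15/7 (q = -2/7 + ((-5 - 8)*(2 - 1))/7 = -2/7 + (-13*1)/7 = -2/7 + (1/7)*(-13) = -2/7 - 13/7 = -15/7 ≈ -2.1429)
B(-10)*q = 10*(-15/7) = -150/7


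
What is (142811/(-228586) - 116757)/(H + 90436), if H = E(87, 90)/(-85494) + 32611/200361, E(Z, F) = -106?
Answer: -76196049713747288157/59018659058978552044 ≈ -1.2910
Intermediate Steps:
H = 468213850/2854943889 (H = -106/(-85494) + 32611/200361 = -106*(-1/85494) + 32611*(1/200361) = 53/42747 + 32611/200361 = 468213850/2854943889 ≈ 0.16400)
(142811/(-228586) - 116757)/(H + 90436) = (142811/(-228586) - 116757)/(468213850/2854943889 + 90436) = (142811*(-1/228586) - 116757)/(258190173759454/2854943889) = (-142811/228586 - 116757)*(2854943889/258190173759454) = -26689158413/228586*2854943889/258190173759454 = -76196049713747288157/59018659058978552044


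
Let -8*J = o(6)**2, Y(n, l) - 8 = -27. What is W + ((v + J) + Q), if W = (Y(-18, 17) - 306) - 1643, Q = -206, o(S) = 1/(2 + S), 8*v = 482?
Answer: -1082241/512 ≈ -2113.8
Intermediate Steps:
v = 241/4 (v = (1/8)*482 = 241/4 ≈ 60.250)
Y(n, l) = -19 (Y(n, l) = 8 - 27 = -19)
J = -1/512 (J = -1/(8*(2 + 6)**2) = -(1/8)**2/8 = -1/8*1/64 = -1/512 ≈ -0.0019531)
W = -1968 (W = (-19 - 306) - 1643 = -325 - 1643 = -1968)
W + ((v + J) + Q) = -1968 + ((241/4 - 1/512) - 206) = -1968 + (30847/512 - 206) = -1968 - 74625/512 = -1082241/512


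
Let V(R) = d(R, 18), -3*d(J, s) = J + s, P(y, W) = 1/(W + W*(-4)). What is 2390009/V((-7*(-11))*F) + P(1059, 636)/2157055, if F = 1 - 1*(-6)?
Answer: -29509400062645937/2292423143580 ≈ -12873.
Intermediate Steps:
F = 7 (F = 1 + 6 = 7)
P(y, W) = -1/(3*W) (P(y, W) = 1/(W - 4*W) = 1/(-3*W) = -1/(3*W))
d(J, s) = -J/3 - s/3 (d(J, s) = -(J + s)/3 = -J/3 - s/3)
V(R) = -6 - R/3 (V(R) = -R/3 - ⅓*18 = -R/3 - 6 = -6 - R/3)
2390009/V((-7*(-11))*F) + P(1059, 636)/2157055 = 2390009/(-6 - (-7*(-11))*7/3) - ⅓/636/2157055 = 2390009/(-6 - 77*7/3) - ⅓*1/636*(1/2157055) = 2390009/(-6 - ⅓*539) - 1/1908*1/2157055 = 2390009/(-6 - 539/3) - 1/4115660940 = 2390009/(-557/3) - 1/4115660940 = 2390009*(-3/557) - 1/4115660940 = -7170027/557 - 1/4115660940 = -29509400062645937/2292423143580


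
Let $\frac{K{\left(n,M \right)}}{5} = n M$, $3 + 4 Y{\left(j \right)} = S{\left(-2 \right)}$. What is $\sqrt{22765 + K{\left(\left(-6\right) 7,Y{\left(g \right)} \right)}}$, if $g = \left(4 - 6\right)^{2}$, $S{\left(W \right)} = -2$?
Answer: $\frac{\sqrt{92110}}{2} \approx 151.75$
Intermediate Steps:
$g = 4$ ($g = \left(4 - 6\right)^{2} = \left(-2\right)^{2} = 4$)
$Y{\left(j \right)} = - \frac{5}{4}$ ($Y{\left(j \right)} = - \frac{3}{4} + \frac{1}{4} \left(-2\right) = - \frac{3}{4} - \frac{1}{2} = - \frac{5}{4}$)
$K{\left(n,M \right)} = 5 M n$ ($K{\left(n,M \right)} = 5 n M = 5 M n$)
$\sqrt{22765 + K{\left(\left(-6\right) 7,Y{\left(g \right)} \right)}} = \sqrt{22765 + 5 \left(- \frac{5}{4}\right) \left(\left(-6\right) 7\right)} = \sqrt{22765 + 5 \left(- \frac{5}{4}\right) \left(-42\right)} = \sqrt{22765 + \frac{525}{2}} = \sqrt{\frac{46055}{2}} = \frac{\sqrt{92110}}{2}$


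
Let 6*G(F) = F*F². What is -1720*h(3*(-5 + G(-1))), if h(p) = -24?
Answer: 41280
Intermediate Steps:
G(F) = F³/6 (G(F) = (F*F²)/6 = F³/6)
-1720*h(3*(-5 + G(-1))) = -1720*(-24) = 41280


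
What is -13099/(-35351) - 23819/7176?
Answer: -32522915/11029512 ≈ -2.9487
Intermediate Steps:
-13099/(-35351) - 23819/7176 = -13099*(-1/35351) - 23819*1/7176 = 13099/35351 - 23819/7176 = -32522915/11029512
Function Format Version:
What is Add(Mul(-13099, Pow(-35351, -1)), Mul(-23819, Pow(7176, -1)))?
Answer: Rational(-32522915, 11029512) ≈ -2.9487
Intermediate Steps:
Add(Mul(-13099, Pow(-35351, -1)), Mul(-23819, Pow(7176, -1))) = Add(Mul(-13099, Rational(-1, 35351)), Mul(-23819, Rational(1, 7176))) = Add(Rational(13099, 35351), Rational(-23819, 7176)) = Rational(-32522915, 11029512)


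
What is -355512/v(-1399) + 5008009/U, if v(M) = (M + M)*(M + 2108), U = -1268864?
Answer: -4741850865835/1258574781824 ≈ -3.7676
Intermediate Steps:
v(M) = 2*M*(2108 + M) (v(M) = (2*M)*(2108 + M) = 2*M*(2108 + M))
-355512/v(-1399) + 5008009/U = -355512*(-1/(2798*(2108 - 1399))) + 5008009/(-1268864) = -355512/(2*(-1399)*709) + 5008009*(-1/1268864) = -355512/(-1983782) - 5008009/1268864 = -355512*(-1/1983782) - 5008009/1268864 = 177756/991891 - 5008009/1268864 = -4741850865835/1258574781824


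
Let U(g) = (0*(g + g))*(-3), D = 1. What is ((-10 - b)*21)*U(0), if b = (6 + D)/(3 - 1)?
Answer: 0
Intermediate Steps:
U(g) = 0 (U(g) = (0*(2*g))*(-3) = 0*(-3) = 0)
b = 7/2 (b = (6 + 1)/(3 - 1) = 7/2 ≈ 3.5000)
((-10 - b)*21)*U(0) = ((-10 - 1*7/2)*21)*0 = ((-10 - 7/2)*21)*0 = -27/2*21*0 = -567/2*0 = 0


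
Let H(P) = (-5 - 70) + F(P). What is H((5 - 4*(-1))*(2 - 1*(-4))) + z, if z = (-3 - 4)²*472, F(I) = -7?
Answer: 23046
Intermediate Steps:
H(P) = -82 (H(P) = (-5 - 70) - 7 = -75 - 7 = -82)
z = 23128 (z = (-7)²*472 = 49*472 = 23128)
H((5 - 4*(-1))*(2 - 1*(-4))) + z = -82 + 23128 = 23046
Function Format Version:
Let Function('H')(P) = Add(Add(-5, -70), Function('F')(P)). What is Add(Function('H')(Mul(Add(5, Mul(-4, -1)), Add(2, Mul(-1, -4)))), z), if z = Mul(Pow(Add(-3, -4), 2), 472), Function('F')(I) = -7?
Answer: 23046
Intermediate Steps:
Function('H')(P) = -82 (Function('H')(P) = Add(Add(-5, -70), -7) = Add(-75, -7) = -82)
z = 23128 (z = Mul(Pow(-7, 2), 472) = Mul(49, 472) = 23128)
Add(Function('H')(Mul(Add(5, Mul(-4, -1)), Add(2, Mul(-1, -4)))), z) = Add(-82, 23128) = 23046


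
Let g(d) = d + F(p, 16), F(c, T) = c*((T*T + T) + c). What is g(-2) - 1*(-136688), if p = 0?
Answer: 136686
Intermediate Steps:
F(c, T) = c*(T + c + T²) (F(c, T) = c*((T² + T) + c) = c*((T + T²) + c) = c*(T + c + T²))
g(d) = d (g(d) = d + 0*(16 + 0 + 16²) = d + 0*(16 + 0 + 256) = d + 0*272 = d + 0 = d)
g(-2) - 1*(-136688) = -2 - 1*(-136688) = -2 + 136688 = 136686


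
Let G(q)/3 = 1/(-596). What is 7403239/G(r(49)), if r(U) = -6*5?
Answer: -4412330444/3 ≈ -1.4708e+9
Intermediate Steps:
r(U) = -30
G(q) = -3/596 (G(q) = 3/(-596) = 3*(-1/596) = -3/596)
7403239/G(r(49)) = 7403239/(-3/596) = 7403239*(-596/3) = -4412330444/3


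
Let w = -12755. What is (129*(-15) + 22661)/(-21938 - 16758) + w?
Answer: -246794103/19348 ≈ -12756.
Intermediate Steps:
(129*(-15) + 22661)/(-21938 - 16758) + w = (129*(-15) + 22661)/(-21938 - 16758) - 12755 = (-1935 + 22661)/(-38696) - 12755 = 20726*(-1/38696) - 12755 = -10363/19348 - 12755 = -246794103/19348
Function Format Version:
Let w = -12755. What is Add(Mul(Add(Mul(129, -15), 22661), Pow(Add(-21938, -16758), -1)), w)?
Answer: Rational(-246794103, 19348) ≈ -12756.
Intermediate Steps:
Add(Mul(Add(Mul(129, -15), 22661), Pow(Add(-21938, -16758), -1)), w) = Add(Mul(Add(Mul(129, -15), 22661), Pow(Add(-21938, -16758), -1)), -12755) = Add(Mul(Add(-1935, 22661), Pow(-38696, -1)), -12755) = Add(Mul(20726, Rational(-1, 38696)), -12755) = Add(Rational(-10363, 19348), -12755) = Rational(-246794103, 19348)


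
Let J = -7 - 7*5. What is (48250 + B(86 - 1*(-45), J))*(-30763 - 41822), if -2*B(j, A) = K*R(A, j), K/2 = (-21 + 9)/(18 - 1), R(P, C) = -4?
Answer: -59534362170/17 ≈ -3.5020e+9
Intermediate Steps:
K = -24/17 (K = 2*((-21 + 9)/(18 - 1)) = 2*(-12/17) = -24/17 ≈ -1.4118)
J = -42 (J = -7 - 35 = -42)
B(j, A) = -48/17 (B(j, A) = -(-12)*(-4)/17 = -1/2*96/17 = -48/17)
(48250 + B(86 - 1*(-45), J))*(-30763 - 41822) = (48250 - 48/17)*(-30763 - 41822) = (820202/17)*(-72585) = -59534362170/17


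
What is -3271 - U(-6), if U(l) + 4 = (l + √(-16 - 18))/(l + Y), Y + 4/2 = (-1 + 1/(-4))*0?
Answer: -13071/4 + I*√34/8 ≈ -3267.8 + 0.72887*I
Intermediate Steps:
Y = -2 (Y = -2 + (-1 + 1/(-4))*0 = -2 + (-1 - ¼)*0 = -2 - 5/4*0 = -2 + 0 = -2)
U(l) = -4 + (l + I*√34)/(-2 + l) (U(l) = -4 + (l + √(-16 - 18))/(l - 2) = -4 + (l + √(-34))/(-2 + l) = -4 + (l + I*√34)/(-2 + l))
-3271 - U(-6) = -3271 - (8 - 3*(-6) + I*√34)/(-2 - 6) = -3271 - (8 + 18 + I*√34)/(-8) = -3271 - (-1)*(26 + I*√34)/8 = -3271 - (-13/4 - I*√34/8) = -3271 + (13/4 + I*√34/8) = -13071/4 + I*√34/8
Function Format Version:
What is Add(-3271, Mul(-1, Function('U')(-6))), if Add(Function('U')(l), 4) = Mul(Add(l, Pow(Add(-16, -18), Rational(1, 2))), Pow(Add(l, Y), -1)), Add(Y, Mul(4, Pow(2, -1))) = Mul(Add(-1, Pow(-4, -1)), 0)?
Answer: Add(Rational(-13071, 4), Mul(Rational(1, 8), I, Pow(34, Rational(1, 2)))) ≈ Add(-3267.8, Mul(0.72887, I))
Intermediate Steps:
Y = -2 (Y = Add(-2, Mul(Add(-1, Pow(-4, -1)), 0)) = Add(-2, Mul(Add(-1, Rational(-1, 4)), 0)) = Add(-2, Mul(Rational(-5, 4), 0)) = Add(-2, 0) = -2)
Function('U')(l) = Add(-4, Mul(Pow(Add(-2, l), -1), Add(l, Mul(I, Pow(34, Rational(1, 2)))))) (Function('U')(l) = Add(-4, Mul(Add(l, Pow(Add(-16, -18), Rational(1, 2))), Pow(Add(l, -2), -1))) = Add(-4, Mul(Add(l, Pow(-34, Rational(1, 2))), Pow(Add(-2, l), -1))) = Add(-4, Mul(Add(l, Mul(I, Pow(34, Rational(1, 2)))), Pow(Add(-2, l), -1))) = Add(-4, Mul(Pow(Add(-2, l), -1), Add(l, Mul(I, Pow(34, Rational(1, 2)))))))
Add(-3271, Mul(-1, Function('U')(-6))) = Add(-3271, Mul(-1, Mul(Pow(Add(-2, -6), -1), Add(8, Mul(-3, -6), Mul(I, Pow(34, Rational(1, 2))))))) = Add(-3271, Mul(-1, Mul(Pow(-8, -1), Add(8, 18, Mul(I, Pow(34, Rational(1, 2))))))) = Add(-3271, Mul(-1, Mul(Rational(-1, 8), Add(26, Mul(I, Pow(34, Rational(1, 2))))))) = Add(-3271, Mul(-1, Add(Rational(-13, 4), Mul(Rational(-1, 8), I, Pow(34, Rational(1, 2)))))) = Add(-3271, Add(Rational(13, 4), Mul(Rational(1, 8), I, Pow(34, Rational(1, 2))))) = Add(Rational(-13071, 4), Mul(Rational(1, 8), I, Pow(34, Rational(1, 2))))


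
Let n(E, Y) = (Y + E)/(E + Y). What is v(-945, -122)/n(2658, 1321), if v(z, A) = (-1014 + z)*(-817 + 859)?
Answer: -82278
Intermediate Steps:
v(z, A) = -42588 + 42*z (v(z, A) = (-1014 + z)*42 = -42588 + 42*z)
n(E, Y) = 1 (n(E, Y) = (E + Y)/(E + Y) = 1)
v(-945, -122)/n(2658, 1321) = (-42588 + 42*(-945))/1 = (-42588 - 39690)*1 = -82278*1 = -82278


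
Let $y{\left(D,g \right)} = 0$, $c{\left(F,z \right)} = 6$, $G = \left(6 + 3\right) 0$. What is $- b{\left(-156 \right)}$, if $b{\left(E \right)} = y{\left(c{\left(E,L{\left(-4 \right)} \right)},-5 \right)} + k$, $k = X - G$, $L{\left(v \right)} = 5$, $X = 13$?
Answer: $-13$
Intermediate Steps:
$G = 0$ ($G = 9 \cdot 0 = 0$)
$k = 13$ ($k = 13 - 0 = 13 + 0 = 13$)
$b{\left(E \right)} = 13$ ($b{\left(E \right)} = 0 + 13 = 13$)
$- b{\left(-156 \right)} = \left(-1\right) 13 = -13$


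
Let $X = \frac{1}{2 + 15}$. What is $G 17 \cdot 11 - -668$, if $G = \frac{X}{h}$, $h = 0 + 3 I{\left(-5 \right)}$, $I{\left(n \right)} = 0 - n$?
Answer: $\frac{10031}{15} \approx 668.73$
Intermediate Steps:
$I{\left(n \right)} = - n$
$h = 15$ ($h = 0 + 3 \left(\left(-1\right) \left(-5\right)\right) = 0 + 3 \cdot 5 = 0 + 15 = 15$)
$X = \frac{1}{17} \approx 0.058824$
$G = \frac{1}{255}$ ($G = \frac{1}{17 \cdot 15} = \frac{1}{17} \cdot \frac{1}{15} = \frac{1}{255} \approx 0.0039216$)
$G 17 \cdot 11 - -668 = \frac{1}{255} \cdot 17 \cdot 11 - -668 = \frac{1}{15} \cdot 11 + 668 = \frac{11}{15} + 668 = \frac{10031}{15}$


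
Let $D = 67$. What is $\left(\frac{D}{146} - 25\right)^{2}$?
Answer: $\frac{12837889}{21316} \approx 602.27$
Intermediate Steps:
$\left(\frac{D}{146} - 25\right)^{2} = \left(\frac{67}{146} - 25\right)^{2} = \left(- \frac{3583}{146}\right)^{2} = \frac{12837889}{21316}$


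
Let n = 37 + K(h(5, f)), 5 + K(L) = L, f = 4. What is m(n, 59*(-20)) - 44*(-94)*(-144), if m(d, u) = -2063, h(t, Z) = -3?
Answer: -597647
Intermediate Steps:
K(L) = -5 + L
n = 29 (n = 37 + (-5 - 3) = 37 - 8 = 29)
m(n, 59*(-20)) - 44*(-94)*(-144) = -2063 - 44*(-94)*(-144) = -2063 + 4136*(-144) = -2063 - 595584 = -597647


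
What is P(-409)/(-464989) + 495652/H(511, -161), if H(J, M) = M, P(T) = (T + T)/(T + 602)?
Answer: -6354462334158/2064086171 ≈ -3078.6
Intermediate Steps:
P(T) = 2*T/(602 + T) (P(T) = (2*T)/(602 + T) = 2*T/(602 + T))
P(-409)/(-464989) + 495652/H(511, -161) = (2*(-409)/(602 - 409))/(-464989) + 495652/(-161) = (2*(-409)/193)*(-1/464989) + 495652*(-1/161) = (2*(-409)*(1/193))*(-1/464989) - 495652/161 = -818/193*(-1/464989) - 495652/161 = 818/89742877 - 495652/161 = -6354462334158/2064086171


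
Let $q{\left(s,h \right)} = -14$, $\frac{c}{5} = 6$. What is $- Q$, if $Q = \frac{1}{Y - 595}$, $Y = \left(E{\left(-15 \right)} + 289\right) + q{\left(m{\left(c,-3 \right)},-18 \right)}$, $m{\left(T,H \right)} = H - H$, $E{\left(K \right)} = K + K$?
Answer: $\frac{1}{350} \approx 0.0028571$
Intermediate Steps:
$E{\left(K \right)} = 2 K$
$c = 30$ ($c = 5 \cdot 6 = 30$)
$m{\left(T,H \right)} = 0$
$Y = 245$ ($Y = \left(2 \left(-15\right) + 289\right) - 14 = \left(-30 + 289\right) - 14 = 259 - 14 = 245$)
$Q = - \frac{1}{350}$ ($Q = \frac{1}{245 - 595} = \frac{1}{-350} = - \frac{1}{350} \approx -0.0028571$)
$- Q = \left(-1\right) \left(- \frac{1}{350}\right) = \frac{1}{350}$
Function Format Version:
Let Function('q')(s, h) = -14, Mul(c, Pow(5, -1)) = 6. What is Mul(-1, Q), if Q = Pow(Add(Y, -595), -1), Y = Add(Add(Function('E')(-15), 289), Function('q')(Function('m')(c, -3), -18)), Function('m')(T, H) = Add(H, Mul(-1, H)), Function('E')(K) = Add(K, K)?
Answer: Rational(1, 350) ≈ 0.0028571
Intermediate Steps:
Function('E')(K) = Mul(2, K)
c = 30 (c = Mul(5, 6) = 30)
Function('m')(T, H) = 0
Y = 245 (Y = Add(Add(Mul(2, -15), 289), -14) = Add(Add(-30, 289), -14) = Add(259, -14) = 245)
Q = Rational(-1, 350) (Q = Pow(Add(245, -595), -1) = Pow(-350, -1) = Rational(-1, 350) ≈ -0.0028571)
Mul(-1, Q) = Mul(-1, Rational(-1, 350)) = Rational(1, 350)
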